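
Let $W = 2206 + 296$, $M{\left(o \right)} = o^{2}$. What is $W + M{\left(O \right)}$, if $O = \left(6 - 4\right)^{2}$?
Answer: $2518$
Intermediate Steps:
$O = 4$ ($O = 2^{2} = 4$)
$W = 2502$
$W + M{\left(O \right)} = 2502 + 4^{2} = 2502 + 16 = 2518$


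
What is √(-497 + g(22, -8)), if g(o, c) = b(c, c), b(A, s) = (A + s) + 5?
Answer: 2*I*√127 ≈ 22.539*I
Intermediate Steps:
b(A, s) = 5 + A + s
g(o, c) = 5 + 2*c (g(o, c) = 5 + c + c = 5 + 2*c)
√(-497 + g(22, -8)) = √(-497 + (5 + 2*(-8))) = √(-497 + (5 - 16)) = √(-497 - 11) = √(-508) = 2*I*√127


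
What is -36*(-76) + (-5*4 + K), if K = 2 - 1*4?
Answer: 2714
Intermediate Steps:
K = -2 (K = 2 - 4 = -2)
-36*(-76) + (-5*4 + K) = -36*(-76) + (-5*4 - 2) = 2736 + (-20 - 2) = 2736 - 22 = 2714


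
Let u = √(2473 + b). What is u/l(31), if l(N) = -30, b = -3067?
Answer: -I*√66/10 ≈ -0.8124*I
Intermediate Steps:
u = 3*I*√66 (u = √(2473 - 3067) = √(-594) = 3*I*√66 ≈ 24.372*I)
u/l(31) = (3*I*√66)/(-30) = (3*I*√66)*(-1/30) = -I*√66/10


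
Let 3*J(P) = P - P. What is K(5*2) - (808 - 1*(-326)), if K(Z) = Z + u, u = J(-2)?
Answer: -1124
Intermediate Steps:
J(P) = 0 (J(P) = (P - P)/3 = (1/3)*0 = 0)
u = 0
K(Z) = Z (K(Z) = Z + 0 = Z)
K(5*2) - (808 - 1*(-326)) = 5*2 - (808 - 1*(-326)) = 10 - (808 + 326) = 10 - 1*1134 = 10 - 1134 = -1124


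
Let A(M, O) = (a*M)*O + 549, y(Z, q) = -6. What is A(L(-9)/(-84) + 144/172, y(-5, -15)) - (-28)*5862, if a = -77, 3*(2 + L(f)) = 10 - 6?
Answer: 21294734/129 ≈ 1.6508e+5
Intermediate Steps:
L(f) = -⅔ (L(f) = -2 + (10 - 6)/3 = -2 + (⅓)*4 = -2 + 4/3 = -⅔)
A(M, O) = 549 - 77*M*O (A(M, O) = (-77*M)*O + 549 = -77*M*O + 549 = 549 - 77*M*O)
A(L(-9)/(-84) + 144/172, y(-5, -15)) - (-28)*5862 = (549 - 77*(-⅔/(-84) + 144/172)*(-6)) - (-28)*5862 = (549 - 77*(-⅔*(-1/84) + 144*(1/172))*(-6)) - 1*(-164136) = (549 - 77*(1/126 + 36/43)*(-6)) + 164136 = (549 - 77*4579/5418*(-6)) + 164136 = (549 + 50369/129) + 164136 = 121190/129 + 164136 = 21294734/129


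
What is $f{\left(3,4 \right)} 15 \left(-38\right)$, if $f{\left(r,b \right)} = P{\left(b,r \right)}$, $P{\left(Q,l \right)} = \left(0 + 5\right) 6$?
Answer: $-17100$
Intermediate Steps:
$P{\left(Q,l \right)} = 30$ ($P{\left(Q,l \right)} = 5 \cdot 6 = 30$)
$f{\left(r,b \right)} = 30$
$f{\left(3,4 \right)} 15 \left(-38\right) = 30 \cdot 15 \left(-38\right) = 450 \left(-38\right) = -17100$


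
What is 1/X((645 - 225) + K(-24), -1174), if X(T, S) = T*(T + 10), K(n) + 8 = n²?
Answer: 1/986024 ≈ 1.0142e-6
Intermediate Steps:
K(n) = -8 + n²
X(T, S) = T*(10 + T)
1/X((645 - 225) + K(-24), -1174) = 1/(((645 - 225) + (-8 + (-24)²))*(10 + ((645 - 225) + (-8 + (-24)²)))) = 1/((420 + (-8 + 576))*(10 + (420 + (-8 + 576)))) = 1/((420 + 568)*(10 + (420 + 568))) = 1/(988*(10 + 988)) = 1/(988*998) = 1/986024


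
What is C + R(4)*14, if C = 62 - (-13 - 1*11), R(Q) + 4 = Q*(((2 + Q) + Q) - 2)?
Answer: 478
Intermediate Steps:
R(Q) = -4 + 2*Q² (R(Q) = -4 + Q*(((2 + Q) + Q) - 2) = -4 + Q*((2 + 2*Q) - 2) = -4 + Q*(2*Q) = -4 + 2*Q²)
C = 86 (C = 62 - (-13 - 11) = 62 - 1*(-24) = 62 + 24 = 86)
C + R(4)*14 = 86 + (-4 + 2*4²)*14 = 86 + (-4 + 2*16)*14 = 86 + (-4 + 32)*14 = 86 + 28*14 = 86 + 392 = 478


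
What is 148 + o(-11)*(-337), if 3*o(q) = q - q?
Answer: 148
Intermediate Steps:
o(q) = 0 (o(q) = (q - q)/3 = (⅓)*0 = 0)
148 + o(-11)*(-337) = 148 + 0*(-337) = 148 + 0 = 148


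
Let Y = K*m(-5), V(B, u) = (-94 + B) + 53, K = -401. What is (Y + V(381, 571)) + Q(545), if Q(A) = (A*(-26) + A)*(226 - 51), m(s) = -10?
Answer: -2380025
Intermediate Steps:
Q(A) = -4375*A (Q(A) = (-26*A + A)*175 = -25*A*175 = -4375*A)
V(B, u) = -41 + B
Y = 4010 (Y = -401*(-10) = 4010)
(Y + V(381, 571)) + Q(545) = (4010 + (-41 + 381)) - 4375*545 = (4010 + 340) - 2384375 = 4350 - 2384375 = -2380025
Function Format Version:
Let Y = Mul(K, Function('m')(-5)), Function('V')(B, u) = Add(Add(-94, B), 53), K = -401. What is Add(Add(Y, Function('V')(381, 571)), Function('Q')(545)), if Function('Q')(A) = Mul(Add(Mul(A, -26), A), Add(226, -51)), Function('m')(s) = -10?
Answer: -2380025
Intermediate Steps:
Function('Q')(A) = Mul(-4375, A) (Function('Q')(A) = Mul(Add(Mul(-26, A), A), 175) = Mul(Mul(-25, A), 175) = Mul(-4375, A))
Function('V')(B, u) = Add(-41, B)
Y = 4010 (Y = Mul(-401, -10) = 4010)
Add(Add(Y, Function('V')(381, 571)), Function('Q')(545)) = Add(Add(4010, Add(-41, 381)), Mul(-4375, 545)) = Add(Add(4010, 340), -2384375) = Add(4350, -2384375) = -2380025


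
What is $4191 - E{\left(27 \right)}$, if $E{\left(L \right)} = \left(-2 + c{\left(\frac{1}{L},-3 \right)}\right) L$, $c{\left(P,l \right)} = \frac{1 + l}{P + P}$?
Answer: $4974$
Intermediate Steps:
$c{\left(P,l \right)} = \frac{1 + l}{2 P}$
$E{\left(L \right)} = L \left(-2 - L\right)$ ($E{\left(L \right)} = \left(-2 + \frac{1 - 3}{2 \frac{1}{L}}\right) L = \left(-2 + \frac{1}{2} L \left(-2\right)\right) L = \left(-2 - L\right) L = L \left(-2 - L\right)$)
$4191 - E{\left(27 \right)} = 4191 - \left(-1\right) 27 \left(2 + 27\right) = 4191 - \left(-1\right) 27 \cdot 29 = 4191 - -783 = 4191 + 783 = 4974$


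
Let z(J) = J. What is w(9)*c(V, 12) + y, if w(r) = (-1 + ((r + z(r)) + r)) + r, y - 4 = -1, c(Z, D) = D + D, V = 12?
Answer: 843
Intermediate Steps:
c(Z, D) = 2*D
y = 3 (y = 4 - 1 = 3)
w(r) = -1 + 4*r (w(r) = (-1 + ((r + r) + r)) + r = (-1 + (2*r + r)) + r = (-1 + 3*r) + r = -1 + 4*r)
w(9)*c(V, 12) + y = (-1 + 4*9)*(2*12) + 3 = (-1 + 36)*24 + 3 = 35*24 + 3 = 840 + 3 = 843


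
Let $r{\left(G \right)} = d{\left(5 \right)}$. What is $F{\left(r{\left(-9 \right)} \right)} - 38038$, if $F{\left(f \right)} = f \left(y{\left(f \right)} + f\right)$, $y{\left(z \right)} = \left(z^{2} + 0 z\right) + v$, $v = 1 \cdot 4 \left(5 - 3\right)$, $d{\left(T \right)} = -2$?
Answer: $-38058$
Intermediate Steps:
$r{\left(G \right)} = -2$
$v = 8$ ($v = 4 \cdot 2 = 8$)
$y{\left(z \right)} = 8 + z^{2}$ ($y{\left(z \right)} = \left(z^{2} + 0 z\right) + 8 = \left(z^{2} + 0\right) + 8 = z^{2} + 8 = 8 + z^{2}$)
$F{\left(f \right)} = f \left(8 + f + f^{2}\right)$ ($F{\left(f \right)} = f \left(\left(8 + f^{2}\right) + f\right) = f \left(8 + f + f^{2}\right)$)
$F{\left(r{\left(-9 \right)} \right)} - 38038 = - 2 \left(8 - 2 + \left(-2\right)^{2}\right) - 38038 = - 2 \left(8 - 2 + 4\right) - 38038 = \left(-2\right) 10 - 38038 = -20 - 38038 = -38058$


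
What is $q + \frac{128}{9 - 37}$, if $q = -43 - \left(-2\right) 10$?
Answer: $- \frac{193}{7} \approx -27.571$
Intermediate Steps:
$q = -23$ ($q = -43 - -20 = -43 + 20 = -23$)
$q + \frac{128}{9 - 37} = -23 + \frac{128}{9 - 37} = -23 + \frac{128}{-28} = -23 + 128 \left(- \frac{1}{28}\right) = -23 - \frac{32}{7} = - \frac{193}{7}$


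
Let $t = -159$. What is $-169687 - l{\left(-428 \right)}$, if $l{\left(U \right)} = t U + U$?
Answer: $-237311$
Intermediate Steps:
$l{\left(U \right)} = - 158 U$ ($l{\left(U \right)} = - 159 U + U = - 158 U$)
$-169687 - l{\left(-428 \right)} = -169687 - \left(-158\right) \left(-428\right) = -169687 - 67624 = -237311$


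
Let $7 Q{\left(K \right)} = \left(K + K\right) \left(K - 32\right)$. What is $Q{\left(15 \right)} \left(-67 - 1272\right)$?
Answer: $\frac{682890}{7} \approx 97556.0$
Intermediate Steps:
$Q{\left(K \right)} = \frac{2 K \left(-32 + K\right)}{7}$ ($Q{\left(K \right)} = \frac{\left(K + K\right) \left(K - 32\right)}{7} = \frac{2 K \left(-32 + K\right)}{7}$)
$Q{\left(15 \right)} \left(-67 - 1272\right) = \frac{2}{7} \cdot 15 \left(-32 + 15\right) \left(-67 - 1272\right) = \frac{2}{7} \cdot 15 \left(-17\right) \left(-1339\right) = \left(- \frac{510}{7}\right) \left(-1339\right) = \frac{682890}{7}$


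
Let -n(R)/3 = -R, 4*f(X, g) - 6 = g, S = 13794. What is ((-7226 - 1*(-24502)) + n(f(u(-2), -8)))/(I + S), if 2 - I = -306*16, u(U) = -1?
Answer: 34549/37384 ≈ 0.92417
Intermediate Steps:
f(X, g) = 3/2 + g/4
I = 4898 (I = 2 - (-306)*16 = 2 - 1*(-4896) = 2 + 4896 = 4898)
n(R) = 3*R (n(R) = -(-3)*R = 3*R)
((-7226 - 1*(-24502)) + n(f(u(-2), -8)))/(I + S) = ((-7226 - 1*(-24502)) + 3*(3/2 + (¼)*(-8)))/(4898 + 13794) = ((-7226 + 24502) + 3*(3/2 - 2))/18692 = (17276 + 3*(-½))*(1/18692) = (17276 - 3/2)*(1/18692) = (34549/2)*(1/18692) = 34549/37384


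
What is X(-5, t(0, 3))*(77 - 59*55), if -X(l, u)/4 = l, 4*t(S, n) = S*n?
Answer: -63360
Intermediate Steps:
t(S, n) = S*n/4 (t(S, n) = (S*n)/4 = S*n/4)
X(l, u) = -4*l
X(-5, t(0, 3))*(77 - 59*55) = (-4*(-5))*(77 - 59*55) = 20*(77 - 3245) = 20*(-3168) = -63360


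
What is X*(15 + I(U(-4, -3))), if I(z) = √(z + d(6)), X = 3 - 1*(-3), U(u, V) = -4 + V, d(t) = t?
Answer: 90 + 6*I ≈ 90.0 + 6.0*I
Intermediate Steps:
X = 6 (X = 3 + 3 = 6)
I(z) = √(6 + z) (I(z) = √(z + 6) = √(6 + z))
X*(15 + I(U(-4, -3))) = 6*(15 + √(6 + (-4 - 3))) = 6*(15 + √(6 - 7)) = 6*(15 + √(-1)) = 6*(15 + I) = 90 + 6*I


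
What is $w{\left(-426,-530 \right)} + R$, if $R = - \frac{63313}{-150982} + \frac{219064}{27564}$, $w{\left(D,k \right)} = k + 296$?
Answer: $- \frac{234752599013}{1040416962} \approx -225.63$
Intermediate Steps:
$w{\left(D,k \right)} = 296 + k$
$R = \frac{8704970095}{1040416962}$ ($R = \left(-63313\right) \left(- \frac{1}{150982}\right) + 219064 \cdot \frac{1}{27564} = \frac{63313}{150982} + \frac{54766}{6891} = \frac{8704970095}{1040416962} \approx 8.3668$)
$w{\left(-426,-530 \right)} + R = \left(296 - 530\right) + \frac{8704970095}{1040416962} = -234 + \frac{8704970095}{1040416962} = - \frac{234752599013}{1040416962}$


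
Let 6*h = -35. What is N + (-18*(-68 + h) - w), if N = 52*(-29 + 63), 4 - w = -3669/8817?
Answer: 9089104/2939 ≈ 3092.6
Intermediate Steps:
h = -35/6 (h = (1/6)*(-35) = -35/6 ≈ -5.8333)
w = 12979/2939 (w = 4 - (-3669)/8817 = 4 - 1*(-1223/2939) = 4 + 1223/2939 = 12979/2939 ≈ 4.4161)
N = 1768 (N = 52*34 = 1768)
N + (-18*(-68 + h) - w) = 1768 + (-18*(-68 - 35/6) - 1*12979/2939) = 1768 + (-18*(-443/6) - 12979/2939) = 1768 + (1329 - 12979/2939) = 1768 + 3892952/2939 = 9089104/2939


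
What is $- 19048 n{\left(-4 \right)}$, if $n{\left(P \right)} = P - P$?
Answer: $0$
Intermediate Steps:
$n{\left(P \right)} = 0$
$- 19048 n{\left(-4 \right)} = \left(-19048\right) 0 = 0$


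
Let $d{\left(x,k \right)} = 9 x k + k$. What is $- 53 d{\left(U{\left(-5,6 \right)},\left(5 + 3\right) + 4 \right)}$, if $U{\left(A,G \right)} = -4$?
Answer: $22260$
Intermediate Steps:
$d{\left(x,k \right)} = k + 9 k x$ ($d{\left(x,k \right)} = 9 k x + k = k + 9 k x$)
$- 53 d{\left(U{\left(-5,6 \right)},\left(5 + 3\right) + 4 \right)} = - 53 \left(\left(5 + 3\right) + 4\right) \left(1 + 9 \left(-4\right)\right) = - 53 \left(8 + 4\right) \left(1 - 36\right) = - 53 \cdot 12 \left(-35\right) = \left(-53\right) \left(-420\right) = 22260$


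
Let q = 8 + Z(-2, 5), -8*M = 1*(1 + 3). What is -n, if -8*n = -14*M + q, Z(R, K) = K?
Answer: 5/2 ≈ 2.5000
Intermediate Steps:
M = -½ (M = -(1 + 3)/8 = -4/8 = -⅛*4 = -½ ≈ -0.50000)
q = 13 (q = 8 + 5 = 13)
n = -5/2 (n = -(-14*(-½) + 13)/8 = -(7 + 13)/8 = -⅛*20 = -5/2 ≈ -2.5000)
-n = -1*(-5/2) = 5/2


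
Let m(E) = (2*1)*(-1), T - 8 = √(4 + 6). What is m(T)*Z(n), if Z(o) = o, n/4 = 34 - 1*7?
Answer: -216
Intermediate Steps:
n = 108 (n = 4*(34 - 1*7) = 4*(34 - 7) = 4*27 = 108)
T = 8 + √10 (T = 8 + √(4 + 6) = 8 + √10 ≈ 11.162)
m(E) = -2 (m(E) = 2*(-1) = -2)
m(T)*Z(n) = -2*108 = -216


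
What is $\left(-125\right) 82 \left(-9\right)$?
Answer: $92250$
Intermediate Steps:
$\left(-125\right) 82 \left(-9\right) = \left(-10250\right) \left(-9\right) = 92250$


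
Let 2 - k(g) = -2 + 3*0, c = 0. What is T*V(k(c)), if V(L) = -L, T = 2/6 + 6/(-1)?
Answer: 68/3 ≈ 22.667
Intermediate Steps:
k(g) = 4 (k(g) = 2 - (-2 + 3*0) = 2 - (-2 + 0) = 2 - 1*(-2) = 2 + 2 = 4)
T = -17/3 (T = 2*(⅙) + 6*(-1) = ⅓ - 6 = -17/3 ≈ -5.6667)
T*V(k(c)) = -(-17)*4/3 = -17/3*(-4) = 68/3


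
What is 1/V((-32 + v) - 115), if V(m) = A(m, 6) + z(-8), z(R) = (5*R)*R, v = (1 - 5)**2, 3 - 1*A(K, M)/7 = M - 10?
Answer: 1/369 ≈ 0.0027100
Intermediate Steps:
A(K, M) = 91 - 7*M (A(K, M) = 21 - 7*(M - 10) = 21 - 7*(-10 + M) = 21 + (70 - 7*M) = 91 - 7*M)
v = 16 (v = (-4)**2 = 16)
z(R) = 5*R**2
V(m) = 369 (V(m) = (91 - 7*6) + 5*(-8)**2 = (91 - 42) + 5*64 = 49 + 320 = 369)
1/V((-32 + v) - 115) = 1/369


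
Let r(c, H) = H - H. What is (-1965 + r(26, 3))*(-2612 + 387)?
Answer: 4372125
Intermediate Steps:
r(c, H) = 0
(-1965 + r(26, 3))*(-2612 + 387) = (-1965 + 0)*(-2612 + 387) = -1965*(-2225) = 4372125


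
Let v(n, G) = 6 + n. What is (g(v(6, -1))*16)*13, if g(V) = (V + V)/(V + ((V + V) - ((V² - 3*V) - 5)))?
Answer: -4992/67 ≈ -74.507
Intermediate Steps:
g(V) = 2*V/(5 - V² + 6*V) (g(V) = (2*V)/(V + (2*V - (-5 + V² - 3*V))) = (2*V)/(V + (2*V + (5 - V² + 3*V))) = (2*V)/(V + (5 - V² + 5*V)) = (2*V)/(5 - V² + 6*V) = 2*V/(5 - V² + 6*V))
(g(v(6, -1))*16)*13 = ((2*(6 + 6)/(5 - (6 + 6)² + 6*(6 + 6)))*16)*13 = ((2*12/(5 - 1*12² + 6*12))*16)*13 = ((2*12/(5 - 1*144 + 72))*16)*13 = ((2*12/(5 - 144 + 72))*16)*13 = ((2*12/(-67))*16)*13 = ((2*12*(-1/67))*16)*13 = -24/67*16*13 = -384/67*13 = -4992/67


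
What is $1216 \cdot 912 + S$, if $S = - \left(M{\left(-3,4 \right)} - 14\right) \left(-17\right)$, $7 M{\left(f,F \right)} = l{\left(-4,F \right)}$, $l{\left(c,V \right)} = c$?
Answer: $\frac{7761210}{7} \approx 1.1087 \cdot 10^{6}$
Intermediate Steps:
$M{\left(f,F \right)} = - \frac{4}{7}$ ($M{\left(f,F \right)} = \frac{1}{7} \left(-4\right) = - \frac{4}{7}$)
$S = - \frac{1734}{7}$ ($S = - \left(- \frac{4}{7} - 14\right) \left(-17\right) = - \frac{\left(-102\right) \left(-17\right)}{7} = \left(-1\right) \frac{1734}{7} = - \frac{1734}{7} \approx -247.71$)
$1216 \cdot 912 + S = 1216 \cdot 912 - \frac{1734}{7} = 1108992 - \frac{1734}{7} = \frac{7761210}{7}$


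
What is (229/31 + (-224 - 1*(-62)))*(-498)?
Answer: 2386914/31 ≈ 76997.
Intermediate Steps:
(229/31 + (-224 - 1*(-62)))*(-498) = (229*(1/31) + (-224 + 62))*(-498) = (229/31 - 162)*(-498) = -4793/31*(-498) = 2386914/31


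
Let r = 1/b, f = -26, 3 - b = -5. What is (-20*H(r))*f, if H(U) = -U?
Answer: -65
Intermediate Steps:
b = 8 (b = 3 - 1*(-5) = 3 + 5 = 8)
r = 1/8 ≈ 0.12500
(-20*H(r))*f = -(-20)/8*(-26) = -20*(-1/8)*(-26) = (5/2)*(-26) = -65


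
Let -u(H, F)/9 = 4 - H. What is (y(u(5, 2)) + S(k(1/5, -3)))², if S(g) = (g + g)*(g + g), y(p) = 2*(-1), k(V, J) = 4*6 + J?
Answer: 3104644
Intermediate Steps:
u(H, F) = -36 + 9*H (u(H, F) = -9*(4 - H) = -36 + 9*H)
k(V, J) = 24 + J
y(p) = -2
S(g) = 4*g² (S(g) = (2*g)*(2*g) = 4*g²)
(y(u(5, 2)) + S(k(1/5, -3)))² = (-2 + 4*(24 - 3)²)² = (-2 + 4*21²)² = (-2 + 4*441)² = (-2 + 1764)² = 1762² = 3104644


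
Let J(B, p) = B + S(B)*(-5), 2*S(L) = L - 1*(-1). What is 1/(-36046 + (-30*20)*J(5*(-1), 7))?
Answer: -1/39046 ≈ -2.5611e-5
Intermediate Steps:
S(L) = ½ + L/2 (S(L) = (L - 1*(-1))/2 = (L + 1)/2 = (1 + L)/2 = ½ + L/2)
J(B, p) = -5/2 - 3*B/2 (J(B, p) = B + (½ + B/2)*(-5) = B + (-5/2 - 5*B/2) = -5/2 - 3*B/2)
1/(-36046 + (-30*20)*J(5*(-1), 7)) = 1/(-36046 + (-30*20)*(-5/2 - 15*(-1)/2)) = 1/(-36046 - 600*(-5/2 - 3/2*(-5))) = 1/(-36046 - 600*(-5/2 + 15/2)) = 1/(-36046 - 600*5) = 1/(-36046 - 3000) = 1/(-39046) = -1/39046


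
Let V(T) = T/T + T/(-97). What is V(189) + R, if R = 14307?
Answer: 1387687/97 ≈ 14306.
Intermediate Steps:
V(T) = 1 - T/97 (V(T) = 1 + T*(-1/97) = 1 - T/97)
V(189) + R = (1 - 1/97*189) + 14307 = (1 - 189/97) + 14307 = -92/97 + 14307 = 1387687/97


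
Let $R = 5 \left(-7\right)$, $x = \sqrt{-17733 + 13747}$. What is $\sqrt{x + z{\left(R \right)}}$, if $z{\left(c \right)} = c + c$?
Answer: $\sqrt{-70 + i \sqrt{3986}} \approx 3.4832 + 9.0627 i$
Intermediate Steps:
$x = i \sqrt{3986}$ ($x = \sqrt{-3986} = i \sqrt{3986} \approx 63.135 i$)
$R = -35$
$z{\left(c \right)} = 2 c$
$\sqrt{x + z{\left(R \right)}} = \sqrt{i \sqrt{3986} + 2 \left(-35\right)} = \sqrt{i \sqrt{3986} - 70} = \sqrt{-70 + i \sqrt{3986}}$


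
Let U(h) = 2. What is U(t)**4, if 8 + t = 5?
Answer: 16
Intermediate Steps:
t = -3 (t = -8 + 5 = -3)
U(t)**4 = 2**4 = 16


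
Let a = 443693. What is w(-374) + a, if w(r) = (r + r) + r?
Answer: 442571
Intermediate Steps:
w(r) = 3*r (w(r) = 2*r + r = 3*r)
w(-374) + a = 3*(-374) + 443693 = -1122 + 443693 = 442571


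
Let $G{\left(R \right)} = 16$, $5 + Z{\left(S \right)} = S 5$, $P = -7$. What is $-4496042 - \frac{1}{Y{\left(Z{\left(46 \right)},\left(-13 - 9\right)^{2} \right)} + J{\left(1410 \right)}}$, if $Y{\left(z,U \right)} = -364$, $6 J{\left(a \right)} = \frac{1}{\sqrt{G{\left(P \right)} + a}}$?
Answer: $- \frac{30581244346409206}{6801814655} + \frac{6 \sqrt{1426}}{6801814655} \approx -4.496 \cdot 10^{6}$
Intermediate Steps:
$Z{\left(S \right)} = -5 + 5 S$ ($Z{\left(S \right)} = -5 + S 5 = -5 + 5 S$)
$J{\left(a \right)} = \frac{1}{6 \sqrt{16 + a}}$
$-4496042 - \frac{1}{Y{\left(Z{\left(46 \right)},\left(-13 - 9\right)^{2} \right)} + J{\left(1410 \right)}} = -4496042 - \frac{1}{-364 + \frac{1}{6 \sqrt{16 + 1410}}} = -4496042 - \frac{1}{-364 + \frac{1}{6 \sqrt{1426}}} = -4496042 - \frac{1}{-364 + \frac{\frac{1}{1426} \sqrt{1426}}{6}} = -4496042 - \frac{1}{-364 + \frac{\sqrt{1426}}{8556}}$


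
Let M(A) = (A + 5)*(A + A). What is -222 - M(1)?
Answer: -234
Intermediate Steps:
M(A) = 2*A*(5 + A) (M(A) = (5 + A)*(2*A) = 2*A*(5 + A))
-222 - M(1) = -222 - 2*(5 + 1) = -222 - 2*6 = -222 - 1*12 = -222 - 12 = -234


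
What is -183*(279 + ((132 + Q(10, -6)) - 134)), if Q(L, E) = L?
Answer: -52521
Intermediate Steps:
-183*(279 + ((132 + Q(10, -6)) - 134)) = -183*(279 + ((132 + 10) - 134)) = -183*(279 + (142 - 134)) = -183*(279 + 8) = -183*287 = -52521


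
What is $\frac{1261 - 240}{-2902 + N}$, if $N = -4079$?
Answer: $- \frac{1021}{6981} \approx -0.14625$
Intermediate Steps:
$\frac{1261 - 240}{-2902 + N} = \frac{1261 - 240}{-2902 - 4079} = \frac{1021}{-6981} = 1021 \left(- \frac{1}{6981}\right) = - \frac{1021}{6981}$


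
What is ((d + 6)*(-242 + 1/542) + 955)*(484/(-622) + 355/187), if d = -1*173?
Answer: 1460804711481/31521094 ≈ 46344.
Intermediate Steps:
d = -173
((d + 6)*(-242 + 1/542) + 955)*(484/(-622) + 355/187) = ((-173 + 6)*(-242 + 1/542) + 955)*(484/(-622) + 355/187) = (-167*(-242 + 1/542) + 955)*(484*(-1/622) + 355*(1/187)) = (-167*(-131163/542) + 955)*(-242/311 + 355/187) = (21904221/542 + 955)*(65151/58157) = (22421831/542)*(65151/58157) = 1460804711481/31521094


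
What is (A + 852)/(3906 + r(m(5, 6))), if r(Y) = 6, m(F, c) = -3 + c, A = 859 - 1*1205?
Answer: 253/1956 ≈ 0.12935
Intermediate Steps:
A = -346 (A = 859 - 1205 = -346)
(A + 852)/(3906 + r(m(5, 6))) = (-346 + 852)/(3906 + 6) = 506/3912 = 506*(1/3912) = 253/1956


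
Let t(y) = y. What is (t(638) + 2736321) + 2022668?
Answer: 4759627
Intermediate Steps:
(t(638) + 2736321) + 2022668 = (638 + 2736321) + 2022668 = 2736959 + 2022668 = 4759627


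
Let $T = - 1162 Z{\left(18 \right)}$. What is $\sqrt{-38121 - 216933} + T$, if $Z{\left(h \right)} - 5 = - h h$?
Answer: $370678 + i \sqrt{255054} \approx 3.7068 \cdot 10^{5} + 505.03 i$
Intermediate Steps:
$Z{\left(h \right)} = 5 - h^{2}$ ($Z{\left(h \right)} = 5 - h h = 5 - h^{2}$)
$T = 370678$ ($T = - 1162 \left(5 - 18^{2}\right) = - 1162 \left(5 - 324\right) = \left(-1162\right) \left(-319\right) = 370678$)
$\sqrt{-38121 - 216933} + T = \sqrt{-38121 - 216933} + 370678 = \sqrt{-255054} + 370678 = i \sqrt{255054} + 370678 = 370678 + i \sqrt{255054}$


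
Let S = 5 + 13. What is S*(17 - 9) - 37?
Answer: 107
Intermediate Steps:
S = 18
S*(17 - 9) - 37 = 18*(17 - 9) - 37 = 18*8 - 37 = 144 - 37 = 107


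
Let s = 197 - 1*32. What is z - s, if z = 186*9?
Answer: 1509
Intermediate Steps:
s = 165 (s = 197 - 32 = 165)
z = 1674
z - s = 1674 - 1*165 = 1674 - 165 = 1509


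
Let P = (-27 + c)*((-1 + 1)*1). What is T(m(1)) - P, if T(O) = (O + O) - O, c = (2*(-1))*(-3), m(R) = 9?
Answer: 9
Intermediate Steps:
c = 6 (c = -2*(-3) = 6)
T(O) = O (T(O) = 2*O - O = O)
P = 0 (P = (-27 + 6)*((-1 + 1)*1) = -0 = -21*0 = 0)
T(m(1)) - P = 9 - 1*0 = 9 + 0 = 9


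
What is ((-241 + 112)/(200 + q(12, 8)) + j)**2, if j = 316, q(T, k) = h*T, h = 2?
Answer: 4992129025/50176 ≈ 99492.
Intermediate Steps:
q(T, k) = 2*T
((-241 + 112)/(200 + q(12, 8)) + j)**2 = ((-241 + 112)/(200 + 2*12) + 316)**2 = (-129/(200 + 24) + 316)**2 = (-129/224 + 316)**2 = (70655/224)**2 = 4992129025/50176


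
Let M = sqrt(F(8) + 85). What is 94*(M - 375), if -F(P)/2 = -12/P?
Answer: -35250 + 188*sqrt(22) ≈ -34368.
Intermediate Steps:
F(P) = 24/P (F(P) = -(-24)/P = 24/P)
M = 2*sqrt(22) (M = sqrt(24/8 + 85) = sqrt(24*(1/8) + 85) = sqrt(3 + 85) = sqrt(88) = 2*sqrt(22) ≈ 9.3808)
94*(M - 375) = 94*(2*sqrt(22) - 375) = 94*(-375 + 2*sqrt(22)) = -35250 + 188*sqrt(22)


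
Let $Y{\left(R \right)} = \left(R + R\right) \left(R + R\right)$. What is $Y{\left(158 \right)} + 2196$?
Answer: $102052$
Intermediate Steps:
$Y{\left(R \right)} = 4 R^{2}$ ($Y{\left(R \right)} = 2 R 2 R = 4 R^{2}$)
$Y{\left(158 \right)} + 2196 = 4 \cdot 158^{2} + 2196 = 4 \cdot 24964 + 2196 = 99856 + 2196 = 102052$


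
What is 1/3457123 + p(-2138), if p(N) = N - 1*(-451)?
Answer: -5832166500/3457123 ≈ -1687.0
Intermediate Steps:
p(N) = 451 + N (p(N) = N + 451 = 451 + N)
1/3457123 + p(-2138) = 1/3457123 + (451 - 2138) = 1/3457123 - 1687 = -5832166500/3457123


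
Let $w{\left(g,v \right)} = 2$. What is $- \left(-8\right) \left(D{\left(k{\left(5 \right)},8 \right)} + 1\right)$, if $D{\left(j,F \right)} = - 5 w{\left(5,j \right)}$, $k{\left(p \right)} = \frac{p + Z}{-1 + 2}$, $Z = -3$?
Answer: $-72$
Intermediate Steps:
$k{\left(p \right)} = -3 + p$ ($k{\left(p \right)} = \frac{p - 3}{-1 + 2} = \frac{-3 + p}{1} = \left(-3 + p\right) 1 = -3 + p$)
$D{\left(j,F \right)} = -10$ ($D{\left(j,F \right)} = \left(-5\right) 2 = -10$)
$- \left(-8\right) \left(D{\left(k{\left(5 \right)},8 \right)} + 1\right) = - \left(-8\right) \left(-10 + 1\right) = - \left(-8\right) \left(-9\right) = \left(-1\right) 72 = -72$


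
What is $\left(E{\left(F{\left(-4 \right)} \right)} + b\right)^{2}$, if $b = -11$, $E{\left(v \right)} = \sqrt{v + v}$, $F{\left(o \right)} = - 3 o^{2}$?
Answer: $25 - 88 i \sqrt{6} \approx 25.0 - 215.56 i$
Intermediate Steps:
$E{\left(v \right)} = \sqrt{2} \sqrt{v}$ ($E{\left(v \right)} = \sqrt{2 v} = \sqrt{2} \sqrt{v}$)
$\left(E{\left(F{\left(-4 \right)} \right)} + b\right)^{2} = \left(\sqrt{2} \sqrt{- 3 \left(-4\right)^{2}} - 11\right)^{2} = \left(\sqrt{2} \sqrt{\left(-3\right) 16} - 11\right)^{2} = \left(\sqrt{2} \sqrt{-48} - 11\right)^{2} = \left(\sqrt{2} \cdot 4 i \sqrt{3} - 11\right)^{2} = \left(4 i \sqrt{6} - 11\right)^{2} = \left(-11 + 4 i \sqrt{6}\right)^{2}$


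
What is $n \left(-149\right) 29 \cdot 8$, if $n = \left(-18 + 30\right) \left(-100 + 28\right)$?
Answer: $29866752$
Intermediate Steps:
$n = -864$ ($n = 12 \left(-72\right) = -864$)
$n \left(-149\right) 29 \cdot 8 = \left(-864\right) \left(-149\right) 29 \cdot 8 = 128736 \cdot 232 = 29866752$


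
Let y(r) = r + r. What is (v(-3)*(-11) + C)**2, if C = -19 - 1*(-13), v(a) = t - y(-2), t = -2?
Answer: 784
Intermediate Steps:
y(r) = 2*r
v(a) = 2 (v(a) = -2 - 2*(-2) = -2 - 1*(-4) = -2 + 4 = 2)
C = -6 (C = -19 + 13 = -6)
(v(-3)*(-11) + C)**2 = (2*(-11) - 6)**2 = (-22 - 6)**2 = (-28)**2 = 784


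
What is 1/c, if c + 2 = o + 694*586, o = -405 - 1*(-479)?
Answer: 1/406756 ≈ 2.4585e-6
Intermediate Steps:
o = 74 (o = -405 + 479 = 74)
c = 406756 (c = -2 + (74 + 694*586) = -2 + (74 + 406684) = -2 + 406758 = 406756)
1/c = 1/406756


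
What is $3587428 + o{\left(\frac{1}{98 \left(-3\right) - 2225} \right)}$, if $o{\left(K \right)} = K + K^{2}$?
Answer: $\frac{22763525718990}{6345361} \approx 3.5874 \cdot 10^{6}$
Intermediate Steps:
$3587428 + o{\left(\frac{1}{98 \left(-3\right) - 2225} \right)} = 3587428 + \frac{1 + \frac{1}{98 \left(-3\right) - 2225}}{98 \left(-3\right) - 2225} = 3587428 + \frac{1 + \frac{1}{-294 - 2225}}{-294 - 2225} = 3587428 + \frac{1 + \frac{1}{-2519}}{-2519} = 3587428 - \frac{1 - \frac{1}{2519}}{2519} = 3587428 - \frac{2518}{6345361} = \frac{22763525718990}{6345361}$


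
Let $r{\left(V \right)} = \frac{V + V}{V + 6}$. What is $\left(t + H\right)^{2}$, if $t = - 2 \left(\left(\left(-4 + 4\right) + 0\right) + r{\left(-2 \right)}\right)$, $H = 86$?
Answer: $7744$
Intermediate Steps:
$r{\left(V \right)} = \frac{2 V}{6 + V}$
$t = 2$ ($t = - 2 \left(\left(\left(-4 + 4\right) + 0\right) + 2 \left(-2\right) \frac{1}{6 - 2}\right) = - 2 \left(\left(0 + 0\right) + 2 \left(-2\right) \frac{1}{4}\right) = - 2 \left(0 + 2 \left(-2\right) \frac{1}{4}\right) = - 2 \left(0 - 1\right) = \left(-2\right) \left(-1\right) = 2$)
$\left(t + H\right)^{2} = \left(2 + 86\right)^{2} = 88^{2} = 7744$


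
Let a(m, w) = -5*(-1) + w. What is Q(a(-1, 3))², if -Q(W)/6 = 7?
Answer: 1764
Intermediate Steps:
a(m, w) = 5 + w
Q(W) = -42 (Q(W) = -6*7 = -42)
Q(a(-1, 3))² = (-42)² = 1764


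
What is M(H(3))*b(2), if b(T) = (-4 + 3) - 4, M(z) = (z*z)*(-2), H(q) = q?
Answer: 90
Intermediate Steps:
M(z) = -2*z**2 (M(z) = z**2*(-2) = -2*z**2)
b(T) = -5 (b(T) = -1 - 4 = -5)
M(H(3))*b(2) = -2*3**2*(-5) = -2*9*(-5) = -18*(-5) = 90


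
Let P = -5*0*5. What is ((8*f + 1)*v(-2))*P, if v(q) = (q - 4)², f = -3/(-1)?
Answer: 0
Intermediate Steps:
f = 3 (f = -3*(-1) = 3)
P = 0 (P = 0*5 = 0)
v(q) = (-4 + q)²
((8*f + 1)*v(-2))*P = ((8*3 + 1)*(-4 - 2)²)*0 = ((24 + 1)*(-6)²)*0 = (25*36)*0 = 900*0 = 0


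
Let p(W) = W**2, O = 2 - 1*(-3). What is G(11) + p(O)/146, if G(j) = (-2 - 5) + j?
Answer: 609/146 ≈ 4.1712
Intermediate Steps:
O = 5 (O = 2 + 3 = 5)
G(j) = -7 + j
G(11) + p(O)/146 = (-7 + 11) + 5**2/146 = 4 + (1/146)*25 = 4 + 25/146 = 609/146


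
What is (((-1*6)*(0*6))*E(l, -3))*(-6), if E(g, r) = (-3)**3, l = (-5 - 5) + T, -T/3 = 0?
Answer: 0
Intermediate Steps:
T = 0 (T = -3*0 = 0)
l = -10 (l = (-5 - 5) + 0 = -10 + 0 = -10)
E(g, r) = -27
(((-1*6)*(0*6))*E(l, -3))*(-6) = (((-1*6)*(0*6))*(-27))*(-6) = (-6*0*(-27))*(-6) = (0*(-27))*(-6) = 0*(-6) = 0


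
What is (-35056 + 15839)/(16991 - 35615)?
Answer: 19217/18624 ≈ 1.0318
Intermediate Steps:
(-35056 + 15839)/(16991 - 35615) = -19217/(-18624) = -19217*(-1/18624) = 19217/18624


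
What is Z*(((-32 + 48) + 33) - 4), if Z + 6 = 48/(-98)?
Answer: -14310/49 ≈ -292.04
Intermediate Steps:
Z = -318/49 (Z = -6 + 48/(-98) = -6 + 48*(-1/98) = -6 - 24/49 = -318/49 ≈ -6.4898)
Z*(((-32 + 48) + 33) - 4) = -318*(((-32 + 48) + 33) - 4)/49 = -318*((16 + 33) - 4)/49 = -318*(49 - 4)/49 = -318/49*45 = -14310/49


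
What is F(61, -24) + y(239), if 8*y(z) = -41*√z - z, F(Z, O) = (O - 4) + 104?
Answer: 369/8 - 41*√239/8 ≈ -33.106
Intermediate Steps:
F(Z, O) = 100 + O (F(Z, O) = (-4 + O) + 104 = 100 + O)
y(z) = -41*√z/8 - z/8 (y(z) = (-41*√z - z)/8 = (-z - 41*√z)/8 = -41*√z/8 - z/8)
F(61, -24) + y(239) = (100 - 24) + (-41*√239/8 - ⅛*239) = 76 + (-41*√239/8 - 239/8) = 76 + (-239/8 - 41*√239/8) = 369/8 - 41*√239/8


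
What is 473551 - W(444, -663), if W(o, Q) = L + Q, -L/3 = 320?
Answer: 475174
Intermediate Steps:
L = -960 (L = -3*320 = -960)
W(o, Q) = -960 + Q
473551 - W(444, -663) = 473551 - (-960 - 663) = 473551 - 1*(-1623) = 473551 + 1623 = 475174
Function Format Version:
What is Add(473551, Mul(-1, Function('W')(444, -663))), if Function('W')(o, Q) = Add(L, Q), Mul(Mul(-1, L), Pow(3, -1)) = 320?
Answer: 475174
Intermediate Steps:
L = -960 (L = Mul(-3, 320) = -960)
Function('W')(o, Q) = Add(-960, Q)
Add(473551, Mul(-1, Function('W')(444, -663))) = Add(473551, Mul(-1, Add(-960, -663))) = Add(473551, Mul(-1, -1623)) = Add(473551, 1623) = 475174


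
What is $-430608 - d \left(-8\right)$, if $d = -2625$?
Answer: $-451608$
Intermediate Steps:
$-430608 - d \left(-8\right) = -430608 - \left(-2625\right) \left(-8\right) = -430608 - 21000 = -451608$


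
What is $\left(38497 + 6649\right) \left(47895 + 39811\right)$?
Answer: $3959575076$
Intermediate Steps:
$\left(38497 + 6649\right) \left(47895 + 39811\right) = 45146 \cdot 87706 = 3959575076$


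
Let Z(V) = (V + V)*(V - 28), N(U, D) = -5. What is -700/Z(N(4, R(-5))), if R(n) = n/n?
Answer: -70/33 ≈ -2.1212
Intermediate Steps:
R(n) = 1
Z(V) = 2*V*(-28 + V) (Z(V) = (2*V)*(-28 + V) = 2*V*(-28 + V))
-700/Z(N(4, R(-5))) = -700*(-1/(10*(-28 - 5))) = -700/(2*(-5)*(-33)) = -700/330 = -700*1/330 = -70/33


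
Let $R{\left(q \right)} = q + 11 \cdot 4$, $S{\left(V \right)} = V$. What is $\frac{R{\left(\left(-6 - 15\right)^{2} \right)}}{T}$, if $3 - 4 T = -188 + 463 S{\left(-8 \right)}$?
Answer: $\frac{388}{779} \approx 0.49807$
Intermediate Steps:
$R{\left(q \right)} = 44 + q$ ($R{\left(q \right)} = q + 44 = 44 + q$)
$T = \frac{3895}{4}$ ($T = \frac{3}{4} - \frac{-188 + 463 \left(-8\right)}{4} = \frac{3}{4} - \frac{-188 - 3704}{4} = \frac{3}{4} - -973 = \frac{3}{4} + 973 = \frac{3895}{4} \approx 973.75$)
$\frac{R{\left(\left(-6 - 15\right)^{2} \right)}}{T} = \frac{44 + \left(-6 - 15\right)^{2}}{\frac{3895}{4}} = \left(44 + \left(-21\right)^{2}\right) \frac{4}{3895} = \left(44 + 441\right) \frac{4}{3895} = 485 \cdot \frac{4}{3895} = \frac{388}{779}$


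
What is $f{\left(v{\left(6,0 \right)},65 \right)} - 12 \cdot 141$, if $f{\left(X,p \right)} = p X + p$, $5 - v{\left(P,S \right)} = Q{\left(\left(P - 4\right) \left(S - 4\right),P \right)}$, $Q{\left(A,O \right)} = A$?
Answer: $-782$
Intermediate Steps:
$v{\left(P,S \right)} = 5 - \left(-4 + P\right) \left(-4 + S\right)$ ($v{\left(P,S \right)} = 5 - \left(P - 4\right) \left(S - 4\right) = 5 - \left(-4 + P\right) \left(-4 + S\right)$)
$f{\left(X,p \right)} = p + X p$ ($f{\left(X,p \right)} = X p + p = p + X p$)
$f{\left(v{\left(6,0 \right)},65 \right)} - 12 \cdot 141 = 65 \left(1 + \left(-11 + 4 \cdot 6 + 4 \cdot 0 - 6 \cdot 0\right)\right) - 12 \cdot 141 = 65 \left(1 + \left(-11 + 24 + 0 + 0\right)\right) - 1692 = 65 \left(1 + 13\right) - 1692 = 65 \cdot 14 - 1692 = 910 - 1692 = -782$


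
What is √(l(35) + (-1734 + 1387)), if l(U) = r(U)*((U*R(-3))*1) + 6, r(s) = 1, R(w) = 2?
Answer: I*√271 ≈ 16.462*I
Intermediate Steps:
l(U) = 6 + 2*U (l(U) = 1*((U*2)*1) + 6 = 1*((2*U)*1) + 6 = 1*(2*U) + 6 = 2*U + 6 = 6 + 2*U)
√(l(35) + (-1734 + 1387)) = √((6 + 2*35) + (-1734 + 1387)) = √((6 + 70) - 347) = √(76 - 347) = √(-271) = I*√271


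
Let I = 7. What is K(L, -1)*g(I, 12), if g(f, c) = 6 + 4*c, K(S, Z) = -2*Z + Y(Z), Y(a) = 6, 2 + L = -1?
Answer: 432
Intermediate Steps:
L = -3 (L = -2 - 1 = -3)
K(S, Z) = 6 - 2*Z (K(S, Z) = -2*Z + 6 = 6 - 2*Z)
K(L, -1)*g(I, 12) = (6 - 2*(-1))*(6 + 4*12) = (6 + 2)*(6 + 48) = 8*54 = 432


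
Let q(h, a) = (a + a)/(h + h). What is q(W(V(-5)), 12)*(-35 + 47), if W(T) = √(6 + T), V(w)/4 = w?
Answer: -72*I*√14/7 ≈ -38.486*I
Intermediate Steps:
V(w) = 4*w
q(h, a) = a/h (q(h, a) = (2*a)/((2*h)) = (2*a)*(1/(2*h)) = a/h)
q(W(V(-5)), 12)*(-35 + 47) = (12/(√(6 + 4*(-5))))*(-35 + 47) = (12/(√(6 - 20)))*12 = (12/(√(-14)))*12 = (12/((I*√14)))*12 = (12*(-I*√14/14))*12 = -6*I*√14/7*12 = -72*I*√14/7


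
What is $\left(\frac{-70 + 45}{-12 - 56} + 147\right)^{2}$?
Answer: $\frac{100420441}{4624} \approx 21717.0$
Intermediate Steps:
$\left(\frac{-70 + 45}{-12 - 56} + 147\right)^{2} = \left(- \frac{25}{-68} + 147\right)^{2} = \left(\left(-25\right) \left(- \frac{1}{68}\right) + 147\right)^{2} = \left(\frac{25}{68} + 147\right)^{2} = \left(\frac{10021}{68}\right)^{2} = \frac{100420441}{4624}$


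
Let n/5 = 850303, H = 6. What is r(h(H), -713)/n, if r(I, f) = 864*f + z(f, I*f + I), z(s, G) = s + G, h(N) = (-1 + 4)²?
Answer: -623153/4251515 ≈ -0.14657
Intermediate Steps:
h(N) = 9 (h(N) = 3² = 9)
n = 4251515 (n = 5*850303 = 4251515)
z(s, G) = G + s
r(I, f) = I + 865*f + I*f (r(I, f) = 864*f + ((I*f + I) + f) = 864*f + ((I + I*f) + f) = 864*f + (I + f + I*f) = I + 865*f + I*f)
r(h(H), -713)/n = (865*(-713) + 9*(1 - 713))/4251515 = (-616745 + 9*(-712))*(1/4251515) = (-616745 - 6408)*(1/4251515) = -623153*1/4251515 = -623153/4251515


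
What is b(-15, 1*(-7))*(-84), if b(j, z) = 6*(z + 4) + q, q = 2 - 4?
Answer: 1680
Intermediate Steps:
q = -2
b(j, z) = 22 + 6*z (b(j, z) = 6*(z + 4) - 2 = 6*(4 + z) - 2 = (24 + 6*z) - 2 = 22 + 6*z)
b(-15, 1*(-7))*(-84) = (22 + 6*(1*(-7)))*(-84) = (22 + 6*(-7))*(-84) = (22 - 42)*(-84) = -20*(-84) = 1680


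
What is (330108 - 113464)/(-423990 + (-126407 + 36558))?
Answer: -216644/513839 ≈ -0.42162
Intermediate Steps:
(330108 - 113464)/(-423990 + (-126407 + 36558)) = 216644/(-423990 - 89849) = 216644/(-513839) = 216644*(-1/513839) = -216644/513839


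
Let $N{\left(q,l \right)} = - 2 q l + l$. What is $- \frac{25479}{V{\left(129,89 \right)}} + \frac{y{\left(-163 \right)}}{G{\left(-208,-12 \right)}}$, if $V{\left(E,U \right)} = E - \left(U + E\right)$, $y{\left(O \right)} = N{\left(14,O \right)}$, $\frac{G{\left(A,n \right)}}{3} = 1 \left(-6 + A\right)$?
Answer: $\frac{5321943}{19046} \approx 279.43$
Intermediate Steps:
$G{\left(A,n \right)} = -18 + 3 A$ ($G{\left(A,n \right)} = 3 \cdot 1 \left(-6 + A\right) = 3 \left(-6 + A\right) = -18 + 3 A$)
$N{\left(q,l \right)} = l - 2 l q$ ($N{\left(q,l \right)} = - 2 l q + l = l - 2 l q$)
$y{\left(O \right)} = - 27 O$ ($y{\left(O \right)} = O \left(1 - 28\right) = O \left(-27\right) = - 27 O$)
$V{\left(E,U \right)} = - U$ ($V{\left(E,U \right)} = E - \left(E + U\right) = - U$)
$- \frac{25479}{V{\left(129,89 \right)}} + \frac{y{\left(-163 \right)}}{G{\left(-208,-12 \right)}} = - \frac{25479}{\left(-1\right) 89} + \frac{\left(-27\right) \left(-163\right)}{-18 + 3 \left(-208\right)} = - \frac{25479}{-89} + \frac{4401}{-18 - 624} = \left(-25479\right) \left(- \frac{1}{89}\right) + \frac{4401}{-642} = \frac{25479}{89} + 4401 \left(- \frac{1}{642}\right) = \frac{25479}{89} - \frac{1467}{214} = \frac{5321943}{19046}$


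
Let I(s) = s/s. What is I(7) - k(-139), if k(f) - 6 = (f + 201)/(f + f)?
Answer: -664/139 ≈ -4.7770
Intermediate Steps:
k(f) = 6 + (201 + f)/(2*f) (k(f) = 6 + (f + 201)/(f + f) = 6 + (201 + f)/((2*f)) = 6 + (201 + f)*(1/(2*f)) = 6 + (201 + f)/(2*f))
I(s) = 1
I(7) - k(-139) = 1 - (201 + 13*(-139))/(2*(-139)) = 1 - (-1)*(201 - 1807)/(2*139) = 1 - (-1)*(-1606)/(2*139) = 1 - 1*803/139 = 1 - 803/139 = -664/139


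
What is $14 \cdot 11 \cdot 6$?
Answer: $924$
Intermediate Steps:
$14 \cdot 11 \cdot 6 = 154 \cdot 6 = 924$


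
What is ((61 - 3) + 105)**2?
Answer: 26569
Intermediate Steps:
((61 - 3) + 105)**2 = (58 + 105)**2 = 163**2 = 26569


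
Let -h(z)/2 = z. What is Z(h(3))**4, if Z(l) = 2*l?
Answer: 20736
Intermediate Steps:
h(z) = -2*z
Z(h(3))**4 = (2*(-2*3))**4 = (2*(-6))**4 = (-12)**4 = 20736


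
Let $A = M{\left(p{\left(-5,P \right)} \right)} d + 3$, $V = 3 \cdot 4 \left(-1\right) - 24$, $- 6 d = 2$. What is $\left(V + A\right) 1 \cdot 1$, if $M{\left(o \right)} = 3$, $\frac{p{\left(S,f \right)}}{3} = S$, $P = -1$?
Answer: $-34$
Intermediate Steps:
$p{\left(S,f \right)} = 3 S$
$d = - \frac{1}{3}$ ($d = \left(- \frac{1}{6}\right) 2 = - \frac{1}{3} \approx -0.33333$)
$V = -36$ ($V = 12 \left(-1\right) - 24 = -12 - 24 = -36$)
$A = 2$ ($A = 3 \left(- \frac{1}{3}\right) + 3 = -1 + 3 = 2$)
$\left(V + A\right) 1 \cdot 1 = \left(-36 + 2\right) 1 \cdot 1 = \left(-34\right) 1 = -34$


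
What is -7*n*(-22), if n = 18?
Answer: 2772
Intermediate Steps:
-7*n*(-22) = -7*18*(-22) = -126*(-22) = 2772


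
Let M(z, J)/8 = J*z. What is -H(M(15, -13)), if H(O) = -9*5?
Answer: 45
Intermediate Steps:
M(z, J) = 8*J*z (M(z, J) = 8*(J*z) = 8*J*z)
H(O) = -45
-H(M(15, -13)) = -1*(-45) = 45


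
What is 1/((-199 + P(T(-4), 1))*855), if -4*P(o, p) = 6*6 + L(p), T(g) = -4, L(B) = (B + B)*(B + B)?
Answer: -1/178695 ≈ -5.5961e-6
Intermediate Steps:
L(B) = 4*B² (L(B) = (2*B)*(2*B) = 4*B²)
P(o, p) = -9 - p² (P(o, p) = -(6*6 + 4*p²)/4 = -(36 + 4*p²)/4 = -9 - p²)
1/((-199 + P(T(-4), 1))*855) = 1/(-199 + (-9 - 1*1²)*855) = (1/855)/(-199 + (-9 - 1*1)) = (1/855)/(-199 + (-9 - 1)) = (1/855)/(-199 - 10) = (1/855)/(-209) = -1/209*1/855 = -1/178695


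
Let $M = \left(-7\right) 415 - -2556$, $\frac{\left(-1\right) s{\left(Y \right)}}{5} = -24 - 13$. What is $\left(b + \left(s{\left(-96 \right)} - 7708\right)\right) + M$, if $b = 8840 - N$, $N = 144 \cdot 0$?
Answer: $968$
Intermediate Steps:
$N = 0$
$b = 8840$ ($b = 8840 - 0 = 8840 + 0 = 8840$)
$s{\left(Y \right)} = 185$ ($s{\left(Y \right)} = - 5 \left(-24 - 13\right) = \left(-5\right) \left(-37\right) = 185$)
$M = -349$ ($M = -2905 + 2556 = -349$)
$\left(b + \left(s{\left(-96 \right)} - 7708\right)\right) + M = \left(8840 + \left(185 - 7708\right)\right) - 349 = \left(8840 - 7523\right) - 349 = 1317 - 349 = 968$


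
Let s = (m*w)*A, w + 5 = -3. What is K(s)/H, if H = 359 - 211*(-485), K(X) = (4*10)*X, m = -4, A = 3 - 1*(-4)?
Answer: 4480/51347 ≈ 0.087250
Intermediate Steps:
w = -8 (w = -5 - 3 = -8)
A = 7 (A = 3 + 4 = 7)
s = 224 (s = -4*(-8)*7 = 32*7 = 224)
K(X) = 40*X
H = 102694 (H = 359 + 102335 = 102694)
K(s)/H = (40*224)/102694 = 8960*(1/102694) = 4480/51347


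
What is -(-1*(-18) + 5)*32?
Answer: -736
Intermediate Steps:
-(-1*(-18) + 5)*32 = -(18 + 5)*32 = -23*32 = -1*736 = -736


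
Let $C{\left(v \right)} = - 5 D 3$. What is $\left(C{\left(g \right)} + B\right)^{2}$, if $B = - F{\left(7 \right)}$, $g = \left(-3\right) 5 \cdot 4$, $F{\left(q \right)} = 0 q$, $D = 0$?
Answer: $0$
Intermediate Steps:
$F{\left(q \right)} = 0$
$g = -60$ ($g = \left(-15\right) 4 = -60$)
$C{\left(v \right)} = 0$ ($C{\left(v \right)} = \left(-5\right) 0 \cdot 3 = 0 \cdot 3 = 0$)
$B = 0$ ($B = \left(-1\right) 0 = 0$)
$\left(C{\left(g \right)} + B\right)^{2} = \left(0 + 0\right)^{2} = 0^{2} = 0$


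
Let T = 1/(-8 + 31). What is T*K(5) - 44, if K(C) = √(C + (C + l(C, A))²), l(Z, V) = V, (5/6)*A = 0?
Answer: -44 + √30/23 ≈ -43.762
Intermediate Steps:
A = 0 (A = (6/5)*0 = 0)
T = 1/23 ≈ 0.043478
K(C) = √(C + C²) (K(C) = √(C + (C + 0)²) = √(C + C²))
T*K(5) - 44 = √(5*(1 + 5))/23 - 44 = √(5*6)/23 - 44 = √30/23 - 44 = -44 + √30/23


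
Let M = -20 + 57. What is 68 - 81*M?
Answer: -2929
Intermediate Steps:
M = 37
68 - 81*M = 68 - 81*37 = 68 - 2997 = -2929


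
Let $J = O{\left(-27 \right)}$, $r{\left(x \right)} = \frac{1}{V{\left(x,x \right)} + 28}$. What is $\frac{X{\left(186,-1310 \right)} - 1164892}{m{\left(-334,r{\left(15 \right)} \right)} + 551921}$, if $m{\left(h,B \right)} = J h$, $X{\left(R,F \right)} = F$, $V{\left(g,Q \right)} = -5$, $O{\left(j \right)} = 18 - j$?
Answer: $- \frac{1166202}{536891} \approx -2.1721$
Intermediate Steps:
$r{\left(x \right)} = \frac{1}{23}$ ($r{\left(x \right)} = \frac{1}{-5 + 28} = \frac{1}{23}$)
$J = 45$ ($J = 18 - -27 = 18 + 27 = 45$)
$m{\left(h,B \right)} = 45 h$
$\frac{X{\left(186,-1310 \right)} - 1164892}{m{\left(-334,r{\left(15 \right)} \right)} + 551921} = \frac{-1310 - 1164892}{45 \left(-334\right) + 551921} = - \frac{1166202}{-15030 + 551921} = - \frac{1166202}{536891}$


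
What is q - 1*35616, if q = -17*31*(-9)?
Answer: -30873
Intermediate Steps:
q = 4743 (q = -527*(-9) = 4743)
q - 1*35616 = 4743 - 1*35616 = 4743 - 35616 = -30873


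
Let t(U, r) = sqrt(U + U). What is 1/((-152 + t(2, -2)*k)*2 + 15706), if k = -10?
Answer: 1/15362 ≈ 6.5096e-5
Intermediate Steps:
t(U, r) = sqrt(2)*sqrt(U) (t(U, r) = sqrt(2*U) = sqrt(2)*sqrt(U))
1/((-152 + t(2, -2)*k)*2 + 15706) = 1/((-152 + (sqrt(2)*sqrt(2))*(-10))*2 + 15706) = 1/((-152 + 2*(-10))*2 + 15706) = 1/((-152 - 20)*2 + 15706) = 1/(-172*2 + 15706) = 1/(-344 + 15706) = 1/15362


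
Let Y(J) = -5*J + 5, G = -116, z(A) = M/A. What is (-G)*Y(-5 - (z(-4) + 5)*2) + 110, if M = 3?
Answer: 8520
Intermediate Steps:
z(A) = 3/A
Y(J) = 5 - 5*J
(-G)*Y(-5 - (z(-4) + 5)*2) + 110 = (-1*(-116))*(5 - 5*(-5 - (3/(-4) + 5)*2)) + 110 = 116*(5 - 5*(-5 - (3*(-¼) + 5)*2)) + 110 = 116*(5 - 5*(-5 - (-¾ + 5)*2)) + 110 = 116*(5 - 5*(-5 - 17*2/4)) + 110 = 116*(5 - 5*(-5 - 1*17/2)) + 110 = 116*(5 - 5*(-5 - 17/2)) + 110 = 116*(5 - 5*(-27/2)) + 110 = 116*(5 + 135/2) + 110 = 116*(145/2) + 110 = 8410 + 110 = 8520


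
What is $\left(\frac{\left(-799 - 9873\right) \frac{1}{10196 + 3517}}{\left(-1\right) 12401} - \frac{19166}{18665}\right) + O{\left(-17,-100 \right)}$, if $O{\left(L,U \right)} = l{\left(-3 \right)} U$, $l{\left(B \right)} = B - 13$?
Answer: $\frac{5075260848562322}{3174074951145} \approx 1599.0$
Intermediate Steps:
$l{\left(B \right)} = -13 + B$
$O{\left(L,U \right)} = - 16 U$ ($O{\left(L,U \right)} = \left(-13 - 3\right) U = - 16 U$)
$\left(\frac{\left(-799 - 9873\right) \frac{1}{10196 + 3517}}{\left(-1\right) 12401} - \frac{19166}{18665}\right) + O{\left(-17,-100 \right)} = \left(\frac{\left(-799 - 9873\right) \frac{1}{10196 + 3517}}{\left(-1\right) 12401} - \frac{19166}{18665}\right) - -1600 = \left(\frac{\left(-10672\right) \frac{1}{13713}}{-12401} - \frac{19166}{18665}\right) + 1600 = \left(\left(-10672\right) \frac{1}{13713} \left(- \frac{1}{12401}\right) - \frac{19166}{18665}\right) + 1600 = \left(\left(- \frac{10672}{13713}\right) \left(- \frac{1}{12401}\right) - \frac{19166}{18665}\right) + 1600 = \left(\frac{10672}{170054913} - \frac{19166}{18665}\right) + 1600 = - \frac{3259073269678}{3174074951145} + 1600 = \frac{5075260848562322}{3174074951145}$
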